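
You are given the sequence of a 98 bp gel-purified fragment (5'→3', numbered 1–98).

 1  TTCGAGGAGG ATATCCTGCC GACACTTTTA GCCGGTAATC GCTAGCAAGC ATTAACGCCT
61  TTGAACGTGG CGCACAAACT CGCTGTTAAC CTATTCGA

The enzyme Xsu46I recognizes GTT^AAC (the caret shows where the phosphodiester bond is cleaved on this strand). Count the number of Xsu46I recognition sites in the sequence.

GTTAAC occurs starting at position 85.
Xsu46I cuts at 1 site.

1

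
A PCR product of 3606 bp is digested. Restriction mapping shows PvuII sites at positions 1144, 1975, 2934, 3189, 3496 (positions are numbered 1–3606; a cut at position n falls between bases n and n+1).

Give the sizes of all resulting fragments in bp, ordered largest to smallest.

Linear molecule, 5 cuts → 6 fragments:
  1144 − 0 = 1144 bp
  1975 − 1144 = 831 bp
  2934 − 1975 = 959 bp
  3189 − 2934 = 255 bp
  3496 − 3189 = 307 bp
  3606 − 3496 = 110 bp
Sorted largest to smallest: 1144, 959, 831, 307, 255, 110 bp.

1144, 959, 831, 307, 255, 110 bp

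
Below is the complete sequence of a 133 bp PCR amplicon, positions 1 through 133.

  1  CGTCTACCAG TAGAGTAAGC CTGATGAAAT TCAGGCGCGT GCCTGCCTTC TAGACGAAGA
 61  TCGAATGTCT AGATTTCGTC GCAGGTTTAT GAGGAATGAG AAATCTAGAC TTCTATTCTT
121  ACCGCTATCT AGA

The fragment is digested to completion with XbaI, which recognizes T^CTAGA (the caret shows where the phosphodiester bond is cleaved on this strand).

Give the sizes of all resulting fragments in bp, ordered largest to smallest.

49, 36, 24, 19, 5 bp

XbaI sites (TCTAGA) start at positions 49, 68, 104, 128.
XbaI cuts after the first base of each site, so after positions 49, 68, 104, 128.
Linear molecule, 4 cuts → 5 fragments:
  1–49 → 49 bp
  50–68 → 19 bp
  69–104 → 36 bp
  105–128 → 24 bp
  129–133 → 5 bp
Sorted largest to smallest: 49, 36, 24, 19, 5 bp.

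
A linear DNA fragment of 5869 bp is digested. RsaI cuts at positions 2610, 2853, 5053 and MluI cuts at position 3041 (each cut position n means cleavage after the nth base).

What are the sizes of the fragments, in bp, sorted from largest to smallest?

2610, 2012, 816, 243, 188 bp

Combined cut positions (sorted): 2610, 2853, 3041, 5053.
Linear molecule, 4 cuts → 5 fragments:
  2610 − 0 = 2610 bp
  2853 − 2610 = 243 bp
  3041 − 2853 = 188 bp
  5053 − 3041 = 2012 bp
  5869 − 5053 = 816 bp
Sorted largest to smallest: 2610, 2012, 816, 243, 188 bp.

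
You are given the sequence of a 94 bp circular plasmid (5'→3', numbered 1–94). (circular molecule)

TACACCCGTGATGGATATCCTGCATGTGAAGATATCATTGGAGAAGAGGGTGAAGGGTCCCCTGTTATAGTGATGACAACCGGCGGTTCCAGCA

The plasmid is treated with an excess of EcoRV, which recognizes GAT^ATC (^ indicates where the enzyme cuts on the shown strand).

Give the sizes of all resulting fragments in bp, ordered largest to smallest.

77, 17 bp

EcoRV sites (GATATC) start at positions 14, 31.
EcoRV cuts after base 3 of each site, so after positions 16, 33.
Circular molecule, 2 cuts → 2 fragments:
  17–33 → 17 bp
  34–94 then 1–16 → 61 + 16 = 77 bp
Sorted largest to smallest: 77, 17 bp.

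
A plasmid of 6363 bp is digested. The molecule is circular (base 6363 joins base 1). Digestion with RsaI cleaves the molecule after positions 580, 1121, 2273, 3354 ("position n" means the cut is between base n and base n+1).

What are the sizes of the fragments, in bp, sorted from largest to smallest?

Circular molecule, 4 cuts → 4 fragments:
  1121 − 580 = 541 bp
  2273 − 1121 = 1152 bp
  3354 − 2273 = 1081 bp
  wrap: 6363 − 3354 + 580 = 3589 bp
Sorted largest to smallest: 3589, 1152, 1081, 541 bp.

3589, 1152, 1081, 541 bp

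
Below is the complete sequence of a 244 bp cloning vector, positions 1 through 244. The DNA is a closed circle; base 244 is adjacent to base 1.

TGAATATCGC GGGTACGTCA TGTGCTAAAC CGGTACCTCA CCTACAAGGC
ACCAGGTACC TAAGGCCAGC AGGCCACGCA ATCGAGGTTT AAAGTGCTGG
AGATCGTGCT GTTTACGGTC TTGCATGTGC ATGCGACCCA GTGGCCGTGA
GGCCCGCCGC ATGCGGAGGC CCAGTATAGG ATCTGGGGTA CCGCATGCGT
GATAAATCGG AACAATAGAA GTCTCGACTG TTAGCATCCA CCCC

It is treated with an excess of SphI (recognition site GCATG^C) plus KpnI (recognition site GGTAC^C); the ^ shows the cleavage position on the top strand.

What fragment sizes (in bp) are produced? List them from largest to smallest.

83, 74, 30, 28, 23, 6 bp

SphI sites (GCATGC) start at positions 129, 159, 193.
SphI cuts after base 5 of each site (before the last base), so after positions 133, 163, 197.
KpnI sites (GGTACC) start at positions 32, 55, 187.
KpnI cuts after base 5 of each site (before the last base), so after positions 36, 59, 191.
Combined cut positions: 36, 59, 133, 163, 191, 197.
Circular molecule, 6 cuts → 6 fragments:
  37–59 → 23 bp
  60–133 → 74 bp
  134–163 → 30 bp
  164–191 → 28 bp
  192–197 → 6 bp
  198–244 then 1–36 → 47 + 36 = 83 bp
Sorted largest to smallest: 83, 74, 30, 28, 23, 6 bp.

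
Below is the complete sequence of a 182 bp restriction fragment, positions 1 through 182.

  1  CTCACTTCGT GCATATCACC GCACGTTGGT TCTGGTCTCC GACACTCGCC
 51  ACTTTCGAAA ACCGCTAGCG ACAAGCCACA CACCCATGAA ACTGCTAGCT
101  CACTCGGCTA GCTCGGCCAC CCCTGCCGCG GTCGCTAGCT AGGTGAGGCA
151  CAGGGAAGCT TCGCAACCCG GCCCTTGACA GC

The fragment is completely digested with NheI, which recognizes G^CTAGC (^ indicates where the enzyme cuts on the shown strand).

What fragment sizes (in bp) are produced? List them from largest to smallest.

NheI sites (GCTAGC) start at positions 64, 94, 107, 134.
NheI cuts after the first base of each site, so after positions 64, 94, 107, 134.
Linear molecule, 4 cuts → 5 fragments:
  1–64 → 64 bp
  65–94 → 30 bp
  95–107 → 13 bp
  108–134 → 27 bp
  135–182 → 48 bp
Sorted largest to smallest: 64, 48, 30, 27, 13 bp.

64, 48, 30, 27, 13 bp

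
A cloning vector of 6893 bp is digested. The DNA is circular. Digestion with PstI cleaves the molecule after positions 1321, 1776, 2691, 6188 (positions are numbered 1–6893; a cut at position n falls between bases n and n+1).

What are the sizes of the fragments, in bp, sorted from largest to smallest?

Circular molecule, 4 cuts → 4 fragments:
  1776 − 1321 = 455 bp
  2691 − 1776 = 915 bp
  6188 − 2691 = 3497 bp
  wrap: 6893 − 6188 + 1321 = 2026 bp
Sorted largest to smallest: 3497, 2026, 915, 455 bp.

3497, 2026, 915, 455 bp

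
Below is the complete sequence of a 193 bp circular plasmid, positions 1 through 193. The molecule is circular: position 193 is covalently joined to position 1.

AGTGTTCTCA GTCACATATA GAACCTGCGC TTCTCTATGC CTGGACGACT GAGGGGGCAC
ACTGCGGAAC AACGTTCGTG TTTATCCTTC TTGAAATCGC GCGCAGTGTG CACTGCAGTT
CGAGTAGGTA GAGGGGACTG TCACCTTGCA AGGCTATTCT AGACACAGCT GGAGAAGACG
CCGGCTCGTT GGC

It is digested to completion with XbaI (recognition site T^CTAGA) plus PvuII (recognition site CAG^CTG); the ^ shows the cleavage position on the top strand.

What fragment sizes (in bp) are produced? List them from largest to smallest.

183, 10 bp

The XbaI site (TCTAGA) starts at position 158.
XbaI cuts after the first base of each site, so after position 158.
The PvuII site (CAGCTG) starts at position 166.
PvuII cuts after base 3 of each site, so after position 168.
Combined cut positions: 158, 168.
Circular molecule, 2 cuts → 2 fragments:
  159–168 → 10 bp
  169–193 then 1–158 → 25 + 158 = 183 bp
Sorted largest to smallest: 183, 10 bp.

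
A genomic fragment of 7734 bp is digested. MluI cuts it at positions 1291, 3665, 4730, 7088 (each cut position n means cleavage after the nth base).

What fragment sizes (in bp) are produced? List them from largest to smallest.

2374, 2358, 1291, 1065, 646 bp

Linear molecule, 4 cuts → 5 fragments:
  1291 − 0 = 1291 bp
  3665 − 1291 = 2374 bp
  4730 − 3665 = 1065 bp
  7088 − 4730 = 2358 bp
  7734 − 7088 = 646 bp
Sorted largest to smallest: 2374, 2358, 1291, 1065, 646 bp.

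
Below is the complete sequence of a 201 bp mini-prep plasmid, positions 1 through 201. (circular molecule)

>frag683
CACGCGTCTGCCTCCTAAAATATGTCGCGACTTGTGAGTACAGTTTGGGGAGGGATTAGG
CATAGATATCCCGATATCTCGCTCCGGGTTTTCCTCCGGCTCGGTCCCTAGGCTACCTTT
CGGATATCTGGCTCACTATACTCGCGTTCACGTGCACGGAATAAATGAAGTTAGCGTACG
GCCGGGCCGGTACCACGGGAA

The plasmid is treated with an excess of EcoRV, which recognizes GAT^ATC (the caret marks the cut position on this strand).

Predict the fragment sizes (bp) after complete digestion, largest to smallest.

143, 50, 8 bp

EcoRV sites (GATATC) start at positions 65, 73, 123.
EcoRV cuts after base 3 of each site, so after positions 67, 75, 125.
Circular molecule, 3 cuts → 3 fragments:
  68–75 → 8 bp
  76–125 → 50 bp
  126–201 then 1–67 → 76 + 67 = 143 bp
Sorted largest to smallest: 143, 50, 8 bp.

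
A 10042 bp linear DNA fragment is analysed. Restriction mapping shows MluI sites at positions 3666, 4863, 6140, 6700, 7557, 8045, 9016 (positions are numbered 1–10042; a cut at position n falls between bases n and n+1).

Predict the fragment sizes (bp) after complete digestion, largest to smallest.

3666, 1277, 1197, 1026, 971, 857, 560, 488 bp

Linear molecule, 7 cuts → 8 fragments:
  3666 − 0 = 3666 bp
  4863 − 3666 = 1197 bp
  6140 − 4863 = 1277 bp
  6700 − 6140 = 560 bp
  7557 − 6700 = 857 bp
  8045 − 7557 = 488 bp
  9016 − 8045 = 971 bp
  10042 − 9016 = 1026 bp
Sorted largest to smallest: 3666, 1277, 1197, 1026, 971, 857, 560, 488 bp.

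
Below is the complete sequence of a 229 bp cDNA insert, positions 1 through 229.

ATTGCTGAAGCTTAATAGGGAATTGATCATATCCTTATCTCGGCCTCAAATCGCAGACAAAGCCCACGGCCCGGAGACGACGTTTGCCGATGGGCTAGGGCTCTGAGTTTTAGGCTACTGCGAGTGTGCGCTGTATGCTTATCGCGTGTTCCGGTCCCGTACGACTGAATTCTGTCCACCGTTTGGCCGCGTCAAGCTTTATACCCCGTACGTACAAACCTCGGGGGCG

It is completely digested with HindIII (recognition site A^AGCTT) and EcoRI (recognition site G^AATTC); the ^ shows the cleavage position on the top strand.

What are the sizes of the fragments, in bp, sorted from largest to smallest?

HindIII sites (AAGCTT) start at positions 8, 194.
HindIII cuts after the first base of each site, so after positions 8, 194.
The EcoRI site (GAATTC) starts at position 167.
EcoRI cuts after the first base of each site, so after position 167.
Combined cut positions: 8, 167, 194.
Linear molecule, 3 cuts → 4 fragments:
  1–8 → 8 bp
  9–167 → 159 bp
  168–194 → 27 bp
  195–229 → 35 bp
Sorted largest to smallest: 159, 35, 27, 8 bp.

159, 35, 27, 8 bp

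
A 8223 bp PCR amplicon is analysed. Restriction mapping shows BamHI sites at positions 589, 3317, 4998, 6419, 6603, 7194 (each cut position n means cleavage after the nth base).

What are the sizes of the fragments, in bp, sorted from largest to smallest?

2728, 1681, 1421, 1029, 591, 589, 184 bp

Linear molecule, 6 cuts → 7 fragments:
  589 − 0 = 589 bp
  3317 − 589 = 2728 bp
  4998 − 3317 = 1681 bp
  6419 − 4998 = 1421 bp
  6603 − 6419 = 184 bp
  7194 − 6603 = 591 bp
  8223 − 7194 = 1029 bp
Sorted largest to smallest: 2728, 1681, 1421, 1029, 591, 589, 184 bp.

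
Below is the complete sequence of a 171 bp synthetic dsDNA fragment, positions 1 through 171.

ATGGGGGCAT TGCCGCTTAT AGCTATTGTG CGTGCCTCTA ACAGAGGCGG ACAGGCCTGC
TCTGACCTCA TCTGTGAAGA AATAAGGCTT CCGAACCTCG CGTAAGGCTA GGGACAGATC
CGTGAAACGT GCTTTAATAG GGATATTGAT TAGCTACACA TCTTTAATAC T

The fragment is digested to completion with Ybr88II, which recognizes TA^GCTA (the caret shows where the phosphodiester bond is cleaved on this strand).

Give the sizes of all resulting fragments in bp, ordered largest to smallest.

Ybr88II sites (TAGCTA) start at positions 20, 151.
Ybr88II cuts after base 2 of each site, so after positions 21, 152.
Linear molecule, 2 cuts → 3 fragments:
  1–21 → 21 bp
  22–152 → 131 bp
  153–171 → 19 bp
Sorted largest to smallest: 131, 21, 19 bp.

131, 21, 19 bp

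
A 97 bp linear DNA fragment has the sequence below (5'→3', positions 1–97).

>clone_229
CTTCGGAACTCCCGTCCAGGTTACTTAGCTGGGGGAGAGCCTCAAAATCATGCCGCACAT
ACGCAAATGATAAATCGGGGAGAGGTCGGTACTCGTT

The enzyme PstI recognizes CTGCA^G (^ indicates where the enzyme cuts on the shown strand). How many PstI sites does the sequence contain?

0

No occurrence of CTGCAG is present in the sequence.
PstI does not cut: 0 sites.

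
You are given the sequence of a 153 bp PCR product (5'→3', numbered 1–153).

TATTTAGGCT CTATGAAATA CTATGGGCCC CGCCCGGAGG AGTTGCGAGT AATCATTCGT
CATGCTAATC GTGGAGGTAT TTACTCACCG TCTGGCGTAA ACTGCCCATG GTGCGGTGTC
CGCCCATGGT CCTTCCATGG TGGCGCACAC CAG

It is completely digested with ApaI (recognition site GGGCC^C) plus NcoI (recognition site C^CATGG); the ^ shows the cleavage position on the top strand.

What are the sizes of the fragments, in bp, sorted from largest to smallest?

The ApaI site (GGGCCC) starts at position 25.
ApaI cuts after base 5 of each site (before the last base), so after position 29.
NcoI sites (CCATGG) start at positions 106, 124, 135.
NcoI cuts after the first base of each site, so after positions 106, 124, 135.
Combined cut positions: 29, 106, 124, 135.
Linear molecule, 4 cuts → 5 fragments:
  1–29 → 29 bp
  30–106 → 77 bp
  107–124 → 18 bp
  125–135 → 11 bp
  136–153 → 18 bp
Sorted largest to smallest: 77, 29, 18, 18, 11 bp.

77, 29, 18, 18, 11 bp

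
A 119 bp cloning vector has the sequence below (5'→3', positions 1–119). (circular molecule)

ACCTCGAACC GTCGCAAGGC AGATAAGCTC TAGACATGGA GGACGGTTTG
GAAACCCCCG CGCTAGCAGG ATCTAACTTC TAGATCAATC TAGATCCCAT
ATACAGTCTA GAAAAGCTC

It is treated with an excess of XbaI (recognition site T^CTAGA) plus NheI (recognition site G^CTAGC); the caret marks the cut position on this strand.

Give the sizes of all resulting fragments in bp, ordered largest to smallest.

41, 33, 18, 17, 10 bp

XbaI sites (TCTAGA) start at positions 29, 79, 89, 107.
XbaI cuts after the first base of each site, so after positions 29, 79, 89, 107.
The NheI site (GCTAGC) starts at position 62.
NheI cuts after the first base of each site, so after position 62.
Combined cut positions: 29, 62, 79, 89, 107.
Circular molecule, 5 cuts → 5 fragments:
  30–62 → 33 bp
  63–79 → 17 bp
  80–89 → 10 bp
  90–107 → 18 bp
  108–119 then 1–29 → 12 + 29 = 41 bp
Sorted largest to smallest: 41, 33, 18, 17, 10 bp.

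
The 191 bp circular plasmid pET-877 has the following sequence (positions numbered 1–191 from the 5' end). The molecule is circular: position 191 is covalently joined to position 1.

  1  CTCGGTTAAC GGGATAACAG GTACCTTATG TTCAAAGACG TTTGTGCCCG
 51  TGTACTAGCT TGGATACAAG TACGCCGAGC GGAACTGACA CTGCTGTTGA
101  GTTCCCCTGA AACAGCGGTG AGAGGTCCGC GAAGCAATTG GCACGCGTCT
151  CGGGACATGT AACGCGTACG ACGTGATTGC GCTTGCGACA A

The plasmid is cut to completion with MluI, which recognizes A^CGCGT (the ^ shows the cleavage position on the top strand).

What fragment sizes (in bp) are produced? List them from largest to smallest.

MluI sites (ACGCGT) start at positions 143, 162.
MluI cuts after the first base of each site, so after positions 143, 162.
Circular molecule, 2 cuts → 2 fragments:
  144–162 → 19 bp
  163–191 then 1–143 → 29 + 143 = 172 bp
Sorted largest to smallest: 172, 19 bp.

172, 19 bp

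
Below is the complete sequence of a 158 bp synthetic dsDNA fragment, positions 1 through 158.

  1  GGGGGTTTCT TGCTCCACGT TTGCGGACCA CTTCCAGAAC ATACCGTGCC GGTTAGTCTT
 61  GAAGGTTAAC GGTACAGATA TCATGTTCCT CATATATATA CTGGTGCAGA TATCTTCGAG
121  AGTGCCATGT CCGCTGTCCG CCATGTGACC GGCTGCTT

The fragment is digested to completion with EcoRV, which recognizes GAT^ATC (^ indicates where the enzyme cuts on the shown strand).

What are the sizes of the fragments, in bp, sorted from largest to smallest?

EcoRV sites (GATATC) start at positions 77, 109.
EcoRV cuts after base 3 of each site, so after positions 79, 111.
Linear molecule, 2 cuts → 3 fragments:
  1–79 → 79 bp
  80–111 → 32 bp
  112–158 → 47 bp
Sorted largest to smallest: 79, 47, 32 bp.

79, 47, 32 bp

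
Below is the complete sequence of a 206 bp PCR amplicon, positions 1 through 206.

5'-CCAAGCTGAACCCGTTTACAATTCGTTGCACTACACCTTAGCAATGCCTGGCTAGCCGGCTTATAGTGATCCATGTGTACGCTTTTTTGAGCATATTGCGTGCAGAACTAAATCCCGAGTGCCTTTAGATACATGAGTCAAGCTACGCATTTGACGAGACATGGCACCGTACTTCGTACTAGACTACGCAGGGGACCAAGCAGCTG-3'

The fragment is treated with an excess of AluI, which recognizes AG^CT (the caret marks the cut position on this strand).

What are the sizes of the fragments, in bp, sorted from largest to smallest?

137, 61, 5, 3 bp

AluI sites (AGCT) start at positions 4, 141, 202.
AluI cuts after base 2 of each site, so after positions 5, 142, 203.
Linear molecule, 3 cuts → 4 fragments:
  1–5 → 5 bp
  6–142 → 137 bp
  143–203 → 61 bp
  204–206 → 3 bp
Sorted largest to smallest: 137, 61, 5, 3 bp.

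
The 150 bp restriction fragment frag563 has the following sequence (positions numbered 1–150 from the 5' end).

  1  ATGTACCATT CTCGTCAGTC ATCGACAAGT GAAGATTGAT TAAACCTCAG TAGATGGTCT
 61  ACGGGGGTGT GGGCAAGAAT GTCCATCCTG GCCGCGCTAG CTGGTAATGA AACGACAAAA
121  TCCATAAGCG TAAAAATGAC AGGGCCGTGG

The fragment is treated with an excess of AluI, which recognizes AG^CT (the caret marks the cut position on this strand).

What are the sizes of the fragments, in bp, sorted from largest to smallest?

100, 50 bp

The AluI site (AGCT) starts at position 99.
AluI cuts after base 2 of each site, so after position 100.
Linear molecule, 1 cut → 2 fragments:
  1–100 → 100 bp
  101–150 → 50 bp
Sorted largest to smallest: 100, 50 bp.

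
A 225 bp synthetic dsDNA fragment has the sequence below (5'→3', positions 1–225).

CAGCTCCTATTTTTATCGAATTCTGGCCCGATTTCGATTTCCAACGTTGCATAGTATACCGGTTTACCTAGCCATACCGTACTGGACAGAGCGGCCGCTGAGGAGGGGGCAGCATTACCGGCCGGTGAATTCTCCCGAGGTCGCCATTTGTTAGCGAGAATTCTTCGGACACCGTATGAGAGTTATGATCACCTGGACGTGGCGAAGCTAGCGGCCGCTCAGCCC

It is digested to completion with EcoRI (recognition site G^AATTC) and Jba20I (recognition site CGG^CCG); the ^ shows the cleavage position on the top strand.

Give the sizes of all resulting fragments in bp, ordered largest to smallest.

76, 56, 31, 27, 18, 11, 6 bp

EcoRI sites (GAATTC) start at positions 18, 127, 158.
EcoRI cuts after the first base of each site, so after positions 18, 127, 158.
Jba20I sites (CGGCCG) start at positions 92, 119, 212.
Jba20I cuts after base 3 of each site, so after positions 94, 121, 214.
Combined cut positions: 18, 94, 121, 127, 158, 214.
Linear molecule, 6 cuts → 7 fragments:
  1–18 → 18 bp
  19–94 → 76 bp
  95–121 → 27 bp
  122–127 → 6 bp
  128–158 → 31 bp
  159–214 → 56 bp
  215–225 → 11 bp
Sorted largest to smallest: 76, 56, 31, 27, 18, 11, 6 bp.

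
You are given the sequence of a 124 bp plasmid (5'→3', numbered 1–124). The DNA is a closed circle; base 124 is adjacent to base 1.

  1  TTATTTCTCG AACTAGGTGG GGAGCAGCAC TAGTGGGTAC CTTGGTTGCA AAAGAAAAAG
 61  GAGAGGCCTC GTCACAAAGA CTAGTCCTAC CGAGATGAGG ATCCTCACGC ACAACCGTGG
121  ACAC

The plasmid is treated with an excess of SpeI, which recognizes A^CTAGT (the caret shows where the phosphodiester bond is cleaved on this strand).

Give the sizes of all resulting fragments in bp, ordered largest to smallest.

SpeI sites (ACTAGT) start at positions 29, 80.
SpeI cuts after the first base of each site, so after positions 29, 80.
Circular molecule, 2 cuts → 2 fragments:
  30–80 → 51 bp
  81–124 then 1–29 → 44 + 29 = 73 bp
Sorted largest to smallest: 73, 51 bp.

73, 51 bp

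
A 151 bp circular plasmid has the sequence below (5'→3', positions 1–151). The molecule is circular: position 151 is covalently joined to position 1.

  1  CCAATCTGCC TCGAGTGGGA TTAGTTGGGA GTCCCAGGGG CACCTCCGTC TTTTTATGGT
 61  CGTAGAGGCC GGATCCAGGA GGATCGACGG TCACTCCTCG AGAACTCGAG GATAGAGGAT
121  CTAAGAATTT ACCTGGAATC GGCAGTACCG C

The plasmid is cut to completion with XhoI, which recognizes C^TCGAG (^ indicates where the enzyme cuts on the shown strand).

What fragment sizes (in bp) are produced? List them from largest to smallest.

87, 56, 8 bp

XhoI sites (CTCGAG) start at positions 10, 97, 105.
XhoI cuts after the first base of each site, so after positions 10, 97, 105.
Circular molecule, 3 cuts → 3 fragments:
  11–97 → 87 bp
  98–105 → 8 bp
  106–151 then 1–10 → 46 + 10 = 56 bp
Sorted largest to smallest: 87, 56, 8 bp.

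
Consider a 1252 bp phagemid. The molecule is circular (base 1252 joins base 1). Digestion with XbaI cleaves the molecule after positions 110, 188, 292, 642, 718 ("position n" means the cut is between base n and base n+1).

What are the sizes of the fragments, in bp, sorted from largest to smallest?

Circular molecule, 5 cuts → 5 fragments:
  188 − 110 = 78 bp
  292 − 188 = 104 bp
  642 − 292 = 350 bp
  718 − 642 = 76 bp
  wrap: 1252 − 718 + 110 = 644 bp
Sorted largest to smallest: 644, 350, 104, 78, 76 bp.

644, 350, 104, 78, 76 bp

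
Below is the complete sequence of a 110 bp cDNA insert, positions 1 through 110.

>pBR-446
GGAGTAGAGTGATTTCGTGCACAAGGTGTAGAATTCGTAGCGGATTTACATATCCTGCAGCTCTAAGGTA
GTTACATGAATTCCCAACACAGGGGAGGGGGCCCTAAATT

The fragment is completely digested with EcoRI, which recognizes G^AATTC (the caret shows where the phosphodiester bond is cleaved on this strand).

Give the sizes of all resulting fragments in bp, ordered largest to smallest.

47, 32, 31 bp

EcoRI sites (GAATTC) start at positions 31, 78.
EcoRI cuts after the first base of each site, so after positions 31, 78.
Linear molecule, 2 cuts → 3 fragments:
  1–31 → 31 bp
  32–78 → 47 bp
  79–110 → 32 bp
Sorted largest to smallest: 47, 32, 31 bp.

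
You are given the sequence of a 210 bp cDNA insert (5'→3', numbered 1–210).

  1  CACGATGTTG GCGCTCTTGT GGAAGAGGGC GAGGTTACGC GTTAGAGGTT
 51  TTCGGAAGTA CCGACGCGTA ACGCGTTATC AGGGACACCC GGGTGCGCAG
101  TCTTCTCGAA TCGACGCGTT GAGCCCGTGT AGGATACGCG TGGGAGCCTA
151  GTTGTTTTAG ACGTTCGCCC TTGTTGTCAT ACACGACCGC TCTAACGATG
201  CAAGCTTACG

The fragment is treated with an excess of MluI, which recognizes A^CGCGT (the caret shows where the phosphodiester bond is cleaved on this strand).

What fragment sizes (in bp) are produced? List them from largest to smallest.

74, 43, 37, 27, 22, 7 bp

MluI sites (ACGCGT) start at positions 37, 64, 71, 114, 136.
MluI cuts after the first base of each site, so after positions 37, 64, 71, 114, 136.
Linear molecule, 5 cuts → 6 fragments:
  1–37 → 37 bp
  38–64 → 27 bp
  65–71 → 7 bp
  72–114 → 43 bp
  115–136 → 22 bp
  137–210 → 74 bp
Sorted largest to smallest: 74, 43, 37, 27, 22, 7 bp.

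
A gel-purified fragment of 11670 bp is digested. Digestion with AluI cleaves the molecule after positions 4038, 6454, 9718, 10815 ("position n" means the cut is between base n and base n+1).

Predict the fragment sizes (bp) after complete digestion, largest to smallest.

4038, 3264, 2416, 1097, 855 bp

Linear molecule, 4 cuts → 5 fragments:
  4038 − 0 = 4038 bp
  6454 − 4038 = 2416 bp
  9718 − 6454 = 3264 bp
  10815 − 9718 = 1097 bp
  11670 − 10815 = 855 bp
Sorted largest to smallest: 4038, 3264, 2416, 1097, 855 bp.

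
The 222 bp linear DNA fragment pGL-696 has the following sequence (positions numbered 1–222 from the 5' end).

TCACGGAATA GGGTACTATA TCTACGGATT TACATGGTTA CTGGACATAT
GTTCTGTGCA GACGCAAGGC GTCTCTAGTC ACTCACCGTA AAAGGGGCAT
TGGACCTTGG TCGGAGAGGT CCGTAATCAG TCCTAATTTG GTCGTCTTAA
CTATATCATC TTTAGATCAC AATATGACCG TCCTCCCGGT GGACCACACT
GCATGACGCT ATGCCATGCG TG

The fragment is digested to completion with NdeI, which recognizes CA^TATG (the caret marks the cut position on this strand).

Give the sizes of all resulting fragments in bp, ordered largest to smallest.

175, 47 bp

The NdeI site (CATATG) starts at position 46.
NdeI cuts after base 2 of each site, so after position 47.
Linear molecule, 1 cut → 2 fragments:
  1–47 → 47 bp
  48–222 → 175 bp
Sorted largest to smallest: 175, 47 bp.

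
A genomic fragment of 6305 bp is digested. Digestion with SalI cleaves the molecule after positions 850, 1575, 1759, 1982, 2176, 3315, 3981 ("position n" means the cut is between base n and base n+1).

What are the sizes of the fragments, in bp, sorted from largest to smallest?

Linear molecule, 7 cuts → 8 fragments:
  850 − 0 = 850 bp
  1575 − 850 = 725 bp
  1759 − 1575 = 184 bp
  1982 − 1759 = 223 bp
  2176 − 1982 = 194 bp
  3315 − 2176 = 1139 bp
  3981 − 3315 = 666 bp
  6305 − 3981 = 2324 bp
Sorted largest to smallest: 2324, 1139, 850, 725, 666, 223, 194, 184 bp.

2324, 1139, 850, 725, 666, 223, 194, 184 bp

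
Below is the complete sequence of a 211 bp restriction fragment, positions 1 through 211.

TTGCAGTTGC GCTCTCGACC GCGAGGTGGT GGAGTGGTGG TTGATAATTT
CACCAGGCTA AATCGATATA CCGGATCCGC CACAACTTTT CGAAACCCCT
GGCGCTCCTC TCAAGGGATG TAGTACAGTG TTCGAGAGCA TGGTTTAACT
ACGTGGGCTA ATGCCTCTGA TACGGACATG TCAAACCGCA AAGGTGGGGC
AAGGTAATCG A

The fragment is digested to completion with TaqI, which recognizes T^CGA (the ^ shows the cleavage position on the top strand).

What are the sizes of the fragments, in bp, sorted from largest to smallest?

TaqI sites (TCGA) start at positions 15, 63, 90, 132, 208.
TaqI cuts after the first base of each site, so after positions 15, 63, 90, 132, 208.
Linear molecule, 5 cuts → 6 fragments:
  1–15 → 15 bp
  16–63 → 48 bp
  64–90 → 27 bp
  91–132 → 42 bp
  133–208 → 76 bp
  209–211 → 3 bp
Sorted largest to smallest: 76, 48, 42, 27, 15, 3 bp.

76, 48, 42, 27, 15, 3 bp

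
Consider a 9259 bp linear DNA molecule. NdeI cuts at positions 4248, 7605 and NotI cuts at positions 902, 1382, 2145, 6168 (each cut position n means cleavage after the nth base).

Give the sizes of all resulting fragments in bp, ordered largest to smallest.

2103, 1920, 1654, 1437, 902, 763, 480 bp

Combined cut positions (sorted): 902, 1382, 2145, 4248, 6168, 7605.
Linear molecule, 6 cuts → 7 fragments:
  902 − 0 = 902 bp
  1382 − 902 = 480 bp
  2145 − 1382 = 763 bp
  4248 − 2145 = 2103 bp
  6168 − 4248 = 1920 bp
  7605 − 6168 = 1437 bp
  9259 − 7605 = 1654 bp
Sorted largest to smallest: 2103, 1920, 1654, 1437, 902, 763, 480 bp.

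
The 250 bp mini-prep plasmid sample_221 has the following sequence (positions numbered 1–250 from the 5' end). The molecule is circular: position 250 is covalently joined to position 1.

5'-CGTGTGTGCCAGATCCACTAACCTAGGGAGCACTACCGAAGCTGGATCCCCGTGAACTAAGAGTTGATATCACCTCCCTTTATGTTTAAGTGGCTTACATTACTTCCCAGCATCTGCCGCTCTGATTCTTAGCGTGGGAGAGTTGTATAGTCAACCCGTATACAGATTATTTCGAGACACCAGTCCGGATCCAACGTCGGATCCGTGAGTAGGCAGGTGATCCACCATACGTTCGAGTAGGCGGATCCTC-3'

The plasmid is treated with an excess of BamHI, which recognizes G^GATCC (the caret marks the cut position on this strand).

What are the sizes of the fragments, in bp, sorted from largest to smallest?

143, 51, 44, 12 bp

BamHI sites (GGATCC) start at positions 44, 187, 199, 243.
BamHI cuts after the first base of each site, so after positions 44, 187, 199, 243.
Circular molecule, 4 cuts → 4 fragments:
  45–187 → 143 bp
  188–199 → 12 bp
  200–243 → 44 bp
  244–250 then 1–44 → 7 + 44 = 51 bp
Sorted largest to smallest: 143, 51, 44, 12 bp.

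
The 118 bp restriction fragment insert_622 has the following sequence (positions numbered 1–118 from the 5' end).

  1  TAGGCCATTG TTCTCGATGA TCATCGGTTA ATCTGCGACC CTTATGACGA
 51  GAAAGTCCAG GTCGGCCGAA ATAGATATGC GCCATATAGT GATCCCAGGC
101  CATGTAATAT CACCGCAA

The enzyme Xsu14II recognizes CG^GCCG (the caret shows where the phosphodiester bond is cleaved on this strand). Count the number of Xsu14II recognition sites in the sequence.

CGGCCG occurs starting at position 63.
Xsu14II cuts at 1 site.

1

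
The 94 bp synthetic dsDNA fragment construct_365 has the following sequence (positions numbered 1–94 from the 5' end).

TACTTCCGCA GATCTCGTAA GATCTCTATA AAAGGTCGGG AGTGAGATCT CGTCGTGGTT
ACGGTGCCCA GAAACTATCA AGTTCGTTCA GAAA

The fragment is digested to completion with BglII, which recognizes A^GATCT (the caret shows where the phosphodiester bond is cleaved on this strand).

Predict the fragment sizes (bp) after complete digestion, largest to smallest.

49, 25, 10, 10 bp

BglII sites (AGATCT) start at positions 10, 20, 45.
BglII cuts after the first base of each site, so after positions 10, 20, 45.
Linear molecule, 3 cuts → 4 fragments:
  1–10 → 10 bp
  11–20 → 10 bp
  21–45 → 25 bp
  46–94 → 49 bp
Sorted largest to smallest: 49, 25, 10, 10 bp.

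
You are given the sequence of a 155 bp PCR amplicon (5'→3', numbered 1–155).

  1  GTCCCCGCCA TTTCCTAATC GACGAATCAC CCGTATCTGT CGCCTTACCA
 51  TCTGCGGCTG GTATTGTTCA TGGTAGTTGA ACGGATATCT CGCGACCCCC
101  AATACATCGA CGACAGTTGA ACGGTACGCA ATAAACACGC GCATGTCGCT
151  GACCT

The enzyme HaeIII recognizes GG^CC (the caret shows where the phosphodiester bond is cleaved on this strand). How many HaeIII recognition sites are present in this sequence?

No occurrence of GGCC is present in the sequence.
HaeIII does not cut: 0 sites.

0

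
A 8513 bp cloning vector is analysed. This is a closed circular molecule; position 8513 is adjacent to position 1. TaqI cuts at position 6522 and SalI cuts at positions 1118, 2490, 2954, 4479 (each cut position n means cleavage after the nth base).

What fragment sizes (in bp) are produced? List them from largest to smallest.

Combined cut positions (sorted): 1118, 2490, 2954, 4479, 6522.
Circular molecule, 5 cuts → 5 fragments:
  2490 − 1118 = 1372 bp
  2954 − 2490 = 464 bp
  4479 − 2954 = 1525 bp
  6522 − 4479 = 2043 bp
  wrap: 8513 − 6522 + 1118 = 3109 bp
Sorted largest to smallest: 3109, 2043, 1525, 1372, 464 bp.

3109, 2043, 1525, 1372, 464 bp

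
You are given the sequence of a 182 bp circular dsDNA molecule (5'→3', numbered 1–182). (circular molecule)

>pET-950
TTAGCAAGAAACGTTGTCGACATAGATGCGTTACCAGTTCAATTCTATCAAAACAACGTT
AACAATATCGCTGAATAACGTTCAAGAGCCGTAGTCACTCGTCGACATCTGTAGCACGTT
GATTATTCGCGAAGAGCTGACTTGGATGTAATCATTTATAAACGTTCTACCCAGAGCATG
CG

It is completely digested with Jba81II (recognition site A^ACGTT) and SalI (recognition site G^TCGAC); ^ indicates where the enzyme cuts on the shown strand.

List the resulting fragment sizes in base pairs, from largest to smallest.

Jba81II sites (AACGTT) start at positions 10, 55, 77, 161.
Jba81II cuts after the first base of each site, so after positions 10, 55, 77, 161.
SalI sites (GTCGAC) start at positions 16, 101.
SalI cuts after the first base of each site, so after positions 16, 101.
Combined cut positions: 10, 16, 55, 77, 101, 161.
Circular molecule, 6 cuts → 6 fragments:
  11–16 → 6 bp
  17–55 → 39 bp
  56–77 → 22 bp
  78–101 → 24 bp
  102–161 → 60 bp
  162–182 then 1–10 → 21 + 10 = 31 bp
Sorted largest to smallest: 60, 39, 31, 24, 22, 6 bp.

60, 39, 31, 24, 22, 6 bp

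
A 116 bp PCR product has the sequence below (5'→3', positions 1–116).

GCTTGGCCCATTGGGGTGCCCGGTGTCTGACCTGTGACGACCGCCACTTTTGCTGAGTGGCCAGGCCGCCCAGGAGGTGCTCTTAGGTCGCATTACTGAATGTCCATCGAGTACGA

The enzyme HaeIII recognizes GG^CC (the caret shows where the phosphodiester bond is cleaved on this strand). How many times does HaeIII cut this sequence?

3

GGCC occurs starting at positions 5, 59, 64.
HaeIII cuts at 3 sites.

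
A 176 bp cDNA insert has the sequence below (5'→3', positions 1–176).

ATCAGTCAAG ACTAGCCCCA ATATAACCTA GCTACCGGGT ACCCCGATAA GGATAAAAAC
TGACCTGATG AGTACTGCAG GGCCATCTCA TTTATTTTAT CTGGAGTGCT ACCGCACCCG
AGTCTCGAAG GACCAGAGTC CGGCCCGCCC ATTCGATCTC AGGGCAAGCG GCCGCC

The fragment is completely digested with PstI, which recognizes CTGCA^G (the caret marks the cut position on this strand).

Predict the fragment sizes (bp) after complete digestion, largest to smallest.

97, 79 bp

The PstI site (CTGCAG) starts at position 75.
PstI cuts after base 5 of each site (before the last base), so after position 79.
Linear molecule, 1 cut → 2 fragments:
  1–79 → 79 bp
  80–176 → 97 bp
Sorted largest to smallest: 97, 79 bp.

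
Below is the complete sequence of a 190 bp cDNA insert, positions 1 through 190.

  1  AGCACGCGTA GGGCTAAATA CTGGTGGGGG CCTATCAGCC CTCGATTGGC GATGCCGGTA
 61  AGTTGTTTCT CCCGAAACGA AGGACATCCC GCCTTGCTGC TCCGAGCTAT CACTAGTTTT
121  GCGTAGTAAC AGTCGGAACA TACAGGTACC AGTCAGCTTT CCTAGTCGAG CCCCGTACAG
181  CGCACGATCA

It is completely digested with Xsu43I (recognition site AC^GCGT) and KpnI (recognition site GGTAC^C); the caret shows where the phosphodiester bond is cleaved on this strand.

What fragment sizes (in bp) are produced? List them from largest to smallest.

The Xsu43I site (ACGCGT) starts at position 4.
Xsu43I cuts after base 2 of each site, so after position 5.
The KpnI site (GGTACC) starts at position 145.
KpnI cuts after base 5 of each site (before the last base), so after position 149.
Combined cut positions: 5, 149.
Linear molecule, 2 cuts → 3 fragments:
  1–5 → 5 bp
  6–149 → 144 bp
  150–190 → 41 bp
Sorted largest to smallest: 144, 41, 5 bp.

144, 41, 5 bp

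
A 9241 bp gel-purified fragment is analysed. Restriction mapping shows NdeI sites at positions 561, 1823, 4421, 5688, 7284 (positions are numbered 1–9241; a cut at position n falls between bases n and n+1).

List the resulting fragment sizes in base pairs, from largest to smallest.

Linear molecule, 5 cuts → 6 fragments:
  561 − 0 = 561 bp
  1823 − 561 = 1262 bp
  4421 − 1823 = 2598 bp
  5688 − 4421 = 1267 bp
  7284 − 5688 = 1596 bp
  9241 − 7284 = 1957 bp
Sorted largest to smallest: 2598, 1957, 1596, 1267, 1262, 561 bp.

2598, 1957, 1596, 1267, 1262, 561 bp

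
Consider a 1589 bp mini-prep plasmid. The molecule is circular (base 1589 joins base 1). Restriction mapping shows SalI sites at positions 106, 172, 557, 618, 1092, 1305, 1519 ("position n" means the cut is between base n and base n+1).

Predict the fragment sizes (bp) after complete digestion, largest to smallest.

474, 385, 214, 213, 176, 66, 61 bp

Circular molecule, 7 cuts → 7 fragments:
  172 − 106 = 66 bp
  557 − 172 = 385 bp
  618 − 557 = 61 bp
  1092 − 618 = 474 bp
  1305 − 1092 = 213 bp
  1519 − 1305 = 214 bp
  wrap: 1589 − 1519 + 106 = 176 bp
Sorted largest to smallest: 474, 385, 214, 213, 176, 66, 61 bp.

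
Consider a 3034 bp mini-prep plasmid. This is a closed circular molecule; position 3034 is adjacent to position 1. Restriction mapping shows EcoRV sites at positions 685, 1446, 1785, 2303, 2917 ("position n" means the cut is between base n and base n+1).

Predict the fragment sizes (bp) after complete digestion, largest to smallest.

802, 761, 614, 518, 339 bp

Circular molecule, 5 cuts → 5 fragments:
  1446 − 685 = 761 bp
  1785 − 1446 = 339 bp
  2303 − 1785 = 518 bp
  2917 − 2303 = 614 bp
  wrap: 3034 − 2917 + 685 = 802 bp
Sorted largest to smallest: 802, 761, 614, 518, 339 bp.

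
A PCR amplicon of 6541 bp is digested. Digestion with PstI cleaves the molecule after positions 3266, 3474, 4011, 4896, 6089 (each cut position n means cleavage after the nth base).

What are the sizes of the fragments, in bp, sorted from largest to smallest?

3266, 1193, 885, 537, 452, 208 bp

Linear molecule, 5 cuts → 6 fragments:
  3266 − 0 = 3266 bp
  3474 − 3266 = 208 bp
  4011 − 3474 = 537 bp
  4896 − 4011 = 885 bp
  6089 − 4896 = 1193 bp
  6541 − 6089 = 452 bp
Sorted largest to smallest: 3266, 1193, 885, 537, 452, 208 bp.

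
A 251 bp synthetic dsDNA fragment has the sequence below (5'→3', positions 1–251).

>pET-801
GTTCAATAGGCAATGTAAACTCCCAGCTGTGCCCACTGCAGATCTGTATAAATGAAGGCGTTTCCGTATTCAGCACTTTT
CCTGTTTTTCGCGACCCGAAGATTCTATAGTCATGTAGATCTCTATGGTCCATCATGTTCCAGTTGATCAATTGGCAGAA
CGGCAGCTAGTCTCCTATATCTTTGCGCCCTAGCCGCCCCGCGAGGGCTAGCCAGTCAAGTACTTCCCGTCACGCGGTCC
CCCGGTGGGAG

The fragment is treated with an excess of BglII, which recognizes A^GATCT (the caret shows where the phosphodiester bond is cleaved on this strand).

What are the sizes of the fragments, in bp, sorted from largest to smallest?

BglII sites (AGATCT) start at positions 40, 117.
BglII cuts after the first base of each site, so after positions 40, 117.
Linear molecule, 2 cuts → 3 fragments:
  1–40 → 40 bp
  41–117 → 77 bp
  118–251 → 134 bp
Sorted largest to smallest: 134, 77, 40 bp.

134, 77, 40 bp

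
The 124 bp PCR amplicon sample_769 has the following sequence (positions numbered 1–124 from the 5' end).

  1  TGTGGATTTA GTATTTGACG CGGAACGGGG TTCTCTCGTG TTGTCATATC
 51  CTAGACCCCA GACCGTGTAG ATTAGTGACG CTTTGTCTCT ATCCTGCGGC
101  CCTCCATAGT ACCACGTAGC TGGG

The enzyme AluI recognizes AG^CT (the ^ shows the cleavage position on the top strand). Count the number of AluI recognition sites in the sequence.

1

AGCT occurs starting at position 118.
AluI cuts at 1 site.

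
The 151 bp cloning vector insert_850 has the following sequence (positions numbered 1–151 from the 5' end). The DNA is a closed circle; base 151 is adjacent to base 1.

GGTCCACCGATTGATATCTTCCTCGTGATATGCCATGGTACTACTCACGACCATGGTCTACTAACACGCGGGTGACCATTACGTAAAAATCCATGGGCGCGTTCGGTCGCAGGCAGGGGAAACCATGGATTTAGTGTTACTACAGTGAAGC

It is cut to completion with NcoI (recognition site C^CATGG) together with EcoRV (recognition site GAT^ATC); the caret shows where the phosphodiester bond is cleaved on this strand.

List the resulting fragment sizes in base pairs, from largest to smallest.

NcoI sites (CCATGG) start at positions 33, 51, 91, 123.
NcoI cuts after the first base of each site, so after positions 33, 51, 91, 123.
The EcoRV site (GATATC) starts at position 13.
EcoRV cuts after base 3 of each site, so after position 15.
Combined cut positions: 15, 33, 51, 91, 123.
Circular molecule, 5 cuts → 5 fragments:
  16–33 → 18 bp
  34–51 → 18 bp
  52–91 → 40 bp
  92–123 → 32 bp
  124–151 then 1–15 → 28 + 15 = 43 bp
Sorted largest to smallest: 43, 40, 32, 18, 18 bp.

43, 40, 32, 18, 18 bp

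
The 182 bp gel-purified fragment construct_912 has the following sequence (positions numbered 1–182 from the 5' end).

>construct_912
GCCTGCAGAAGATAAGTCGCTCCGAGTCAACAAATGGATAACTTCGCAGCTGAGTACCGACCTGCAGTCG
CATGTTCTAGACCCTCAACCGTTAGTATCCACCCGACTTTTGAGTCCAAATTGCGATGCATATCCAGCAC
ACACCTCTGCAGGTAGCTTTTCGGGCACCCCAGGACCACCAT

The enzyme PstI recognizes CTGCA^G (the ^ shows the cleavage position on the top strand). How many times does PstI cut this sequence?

3

CTGCAG occurs starting at positions 3, 62, 147.
PstI cuts at 3 sites.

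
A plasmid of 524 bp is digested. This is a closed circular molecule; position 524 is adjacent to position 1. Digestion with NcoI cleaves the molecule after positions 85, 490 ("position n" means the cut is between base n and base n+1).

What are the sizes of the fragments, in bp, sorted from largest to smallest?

405, 119 bp

Circular molecule, 2 cuts → 2 fragments:
  490 − 85 = 405 bp
  wrap: 524 − 490 + 85 = 119 bp
Sorted largest to smallest: 405, 119 bp.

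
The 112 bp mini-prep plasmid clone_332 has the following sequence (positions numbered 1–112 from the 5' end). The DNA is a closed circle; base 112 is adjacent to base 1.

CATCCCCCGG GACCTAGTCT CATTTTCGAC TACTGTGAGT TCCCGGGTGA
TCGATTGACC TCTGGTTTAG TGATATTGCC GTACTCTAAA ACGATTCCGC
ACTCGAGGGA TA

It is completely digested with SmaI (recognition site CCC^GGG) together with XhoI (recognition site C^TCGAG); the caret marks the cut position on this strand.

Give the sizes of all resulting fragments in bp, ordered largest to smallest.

58, 36, 18 bp

SmaI sites (CCCGGG) start at positions 6, 42.
SmaI cuts after base 3 of each site, so after positions 8, 44.
The XhoI site (CTCGAG) starts at position 102.
XhoI cuts after the first base of each site, so after position 102.
Combined cut positions: 8, 44, 102.
Circular molecule, 3 cuts → 3 fragments:
  9–44 → 36 bp
  45–102 → 58 bp
  103–112 then 1–8 → 10 + 8 = 18 bp
Sorted largest to smallest: 58, 36, 18 bp.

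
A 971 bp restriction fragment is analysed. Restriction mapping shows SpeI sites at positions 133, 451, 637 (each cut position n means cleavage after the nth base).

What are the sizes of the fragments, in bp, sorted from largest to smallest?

334, 318, 186, 133 bp

Linear molecule, 3 cuts → 4 fragments:
  133 − 0 = 133 bp
  451 − 133 = 318 bp
  637 − 451 = 186 bp
  971 − 637 = 334 bp
Sorted largest to smallest: 334, 318, 186, 133 bp.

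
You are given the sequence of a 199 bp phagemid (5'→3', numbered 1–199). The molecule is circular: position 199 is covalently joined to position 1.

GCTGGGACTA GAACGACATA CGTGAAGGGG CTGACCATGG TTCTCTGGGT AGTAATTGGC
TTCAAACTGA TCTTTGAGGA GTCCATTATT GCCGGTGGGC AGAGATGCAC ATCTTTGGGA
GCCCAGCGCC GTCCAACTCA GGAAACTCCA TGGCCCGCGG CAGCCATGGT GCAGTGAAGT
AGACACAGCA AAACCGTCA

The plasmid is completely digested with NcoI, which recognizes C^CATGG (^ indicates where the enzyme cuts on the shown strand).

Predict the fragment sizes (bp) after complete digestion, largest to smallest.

113, 70, 16 bp

NcoI sites (CCATGG) start at positions 35, 148, 164.
NcoI cuts after the first base of each site, so after positions 35, 148, 164.
Circular molecule, 3 cuts → 3 fragments:
  36–148 → 113 bp
  149–164 → 16 bp
  165–199 then 1–35 → 35 + 35 = 70 bp
Sorted largest to smallest: 113, 70, 16 bp.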